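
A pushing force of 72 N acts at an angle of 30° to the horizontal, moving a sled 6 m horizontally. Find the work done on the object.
W = F·d·cosθ = (72)(6)cos(30°) = 374.1 J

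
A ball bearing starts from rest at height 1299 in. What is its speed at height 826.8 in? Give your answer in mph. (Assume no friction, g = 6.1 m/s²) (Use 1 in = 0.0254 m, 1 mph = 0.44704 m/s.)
Convert to SI: h₁−h₂ = 11.9939 m
mgh₁ = mgh₂ + ½mv² ⇒ v = √(2g(h₁−h₂)) = √(2·6.1·11.9939) = 12.0965 m/s = 27.06 mph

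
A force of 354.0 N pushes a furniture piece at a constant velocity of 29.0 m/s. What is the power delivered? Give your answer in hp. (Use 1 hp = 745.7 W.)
P = Fv = (354.0)(29.0) = 10266.0 W = 13.77 hp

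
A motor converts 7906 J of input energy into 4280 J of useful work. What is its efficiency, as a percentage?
η = W_out/W_in = 4280/7906 = 54.14%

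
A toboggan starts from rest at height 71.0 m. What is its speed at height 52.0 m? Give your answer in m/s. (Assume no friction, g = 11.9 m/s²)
mgh₁ = mgh₂ + ½mv² ⇒ v = √(2g(h₁−h₂)) = √(2·11.9·19.0) = 21.26 m/s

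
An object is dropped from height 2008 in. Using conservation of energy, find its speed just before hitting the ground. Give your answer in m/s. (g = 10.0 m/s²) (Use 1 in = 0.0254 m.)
Convert to SI: h = 51.0032 m
mgh = ½mv² ⇒ v = √(2gh) = √(2·10.0·51.0032) = 31.94 m/s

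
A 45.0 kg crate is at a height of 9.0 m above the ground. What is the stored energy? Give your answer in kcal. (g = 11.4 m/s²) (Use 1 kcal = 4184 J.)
PE = mgh = (45.0)(11.4)(9.0) = 4617.0 J = 1.103 kcal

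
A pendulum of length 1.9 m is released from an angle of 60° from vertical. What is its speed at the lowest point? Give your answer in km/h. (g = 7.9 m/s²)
h = L(1 − cosθ) = 1.9(1 − cos60°) = 0.95 m
v = √(2gh) = √(2·7.9·0.95) = 3.87427 m/s = 13.95 km/h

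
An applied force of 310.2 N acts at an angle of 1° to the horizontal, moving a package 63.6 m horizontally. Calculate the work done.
W = F·d·cosθ = (310.2)(63.6)cos(1°) = 19730 J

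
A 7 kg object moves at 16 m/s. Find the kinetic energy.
KE = ½mv² = ½(7)(16)² = 896.0 J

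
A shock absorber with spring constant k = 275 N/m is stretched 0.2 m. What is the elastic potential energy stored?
PE = ½kx² = ½(275)(0.2)² = 5.5 J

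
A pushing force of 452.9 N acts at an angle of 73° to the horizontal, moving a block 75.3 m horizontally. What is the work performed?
W = F·d·cosθ = (452.9)(75.3)cos(73°) = 9971 J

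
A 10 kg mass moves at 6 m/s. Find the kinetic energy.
KE = ½mv² = ½(10)(6)² = 180.0 J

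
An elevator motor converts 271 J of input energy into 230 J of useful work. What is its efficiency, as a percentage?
η = W_out/W_in = 230/271 = 84.87%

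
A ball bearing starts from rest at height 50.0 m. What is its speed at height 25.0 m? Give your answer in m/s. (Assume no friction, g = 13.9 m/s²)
mgh₁ = mgh₂ + ½mv² ⇒ v = √(2g(h₁−h₂)) = √(2·13.9·25.0) = 26.36 m/s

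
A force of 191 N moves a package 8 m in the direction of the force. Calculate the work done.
W = F·d = (191)(8) = 1528 J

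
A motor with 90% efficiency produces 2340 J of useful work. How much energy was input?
W_in = W_out/η = 2340/0.9 = 2600 J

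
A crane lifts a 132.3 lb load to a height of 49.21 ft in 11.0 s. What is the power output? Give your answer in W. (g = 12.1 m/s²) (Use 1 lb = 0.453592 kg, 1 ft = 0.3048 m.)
Convert to SI: m = 60.0102 kg, h = 14.9992 m, t = 11.0 s
P = mgh/t = (60.0102)(12.1)(14.9992)/11.0 = 990.1 W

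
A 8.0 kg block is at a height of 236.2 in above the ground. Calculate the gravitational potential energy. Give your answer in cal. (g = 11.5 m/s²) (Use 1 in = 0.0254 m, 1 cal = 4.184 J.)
Convert to SI: m = 8.0 kg, h = 5.99948 m
PE = mgh = (8.0)(11.5)(5.99948) = 551.952 J = 131.9 cal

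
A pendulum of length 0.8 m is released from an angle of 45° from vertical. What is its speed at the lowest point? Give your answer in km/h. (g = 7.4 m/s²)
h = L(1 − cosθ) = 0.8(1 − cos45°) = 0.234315 m
v = √(2gh) = √(2·7.4·0.234315) = 1.86222 m/s = 6.704 km/h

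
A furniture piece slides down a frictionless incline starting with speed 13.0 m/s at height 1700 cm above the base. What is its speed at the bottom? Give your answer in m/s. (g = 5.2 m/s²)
Convert to SI: v₀ = 13.0 m/s, h = 17.0 m
½mv₀² + mgh = ½mv² ⇒ v = √(v₀² + 2gh) = √(13.0² + 2·5.2·17.0) = 18.6 m/s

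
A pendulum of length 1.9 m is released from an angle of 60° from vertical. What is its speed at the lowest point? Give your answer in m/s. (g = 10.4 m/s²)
h = L(1 − cosθ) = 1.9(1 − cos60°) = 0.95 m
v = √(2gh) = √(2·10.4·0.95) = 4.445 m/s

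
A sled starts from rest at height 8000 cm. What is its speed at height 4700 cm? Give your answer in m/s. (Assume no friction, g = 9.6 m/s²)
Convert to SI: h₁−h₂ = 33.0 m
mgh₁ = mgh₂ + ½mv² ⇒ v = √(2g(h₁−h₂)) = √(2·9.6·33.0) = 25.17 m/s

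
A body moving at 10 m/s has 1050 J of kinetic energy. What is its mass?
m = 2·KE/v² = 2·1050/(10)² = 21.0 kg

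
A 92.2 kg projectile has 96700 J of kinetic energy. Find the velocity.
v = √(2·KE/m) = √(2·96700/92.2) = 45.8 m/s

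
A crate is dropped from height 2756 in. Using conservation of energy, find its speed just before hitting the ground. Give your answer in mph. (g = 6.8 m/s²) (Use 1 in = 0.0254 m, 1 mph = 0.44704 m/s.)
Convert to SI: h = 70.0024 m
mgh = ½mv² ⇒ v = √(2gh) = √(2·6.8·70.0024) = 30.855 m/s = 69.02 mph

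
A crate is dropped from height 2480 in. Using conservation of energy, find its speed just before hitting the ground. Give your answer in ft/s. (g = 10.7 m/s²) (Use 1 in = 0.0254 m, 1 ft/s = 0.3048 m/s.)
Convert to SI: h = 62.992 m
mgh = ½mv² ⇒ v = √(2gh) = √(2·10.7·62.992) = 36.7155 m/s = 120.5 ft/s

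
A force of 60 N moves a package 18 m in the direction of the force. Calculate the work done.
W = F·d = (60)(18) = 1080 J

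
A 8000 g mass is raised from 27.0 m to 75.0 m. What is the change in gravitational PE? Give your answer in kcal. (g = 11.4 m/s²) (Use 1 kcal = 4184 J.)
Convert to SI: m = 8.0 kg, Δh = 48.0 m
ΔPE = mgΔh = (8.0)(11.4)(48.0) = 4377.6 J = 1.046 kcal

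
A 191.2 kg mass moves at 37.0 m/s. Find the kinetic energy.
KE = ½mv² = ½(191.2)(37.0)² = 130900 J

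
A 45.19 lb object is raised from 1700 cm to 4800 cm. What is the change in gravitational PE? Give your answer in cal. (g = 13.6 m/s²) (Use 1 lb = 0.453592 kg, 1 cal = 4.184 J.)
Convert to SI: m = 20.4978 kg, Δh = 31.0 m
ΔPE = mgΔh = (20.4978)(13.6)(31.0) = 8641.88 J = 2065 cal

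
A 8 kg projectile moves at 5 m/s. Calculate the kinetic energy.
KE = ½mv² = ½(8)(5)² = 100.0 J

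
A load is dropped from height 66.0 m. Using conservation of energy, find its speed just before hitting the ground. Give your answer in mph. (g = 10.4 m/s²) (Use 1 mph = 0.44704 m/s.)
mgh = ½mv² ⇒ v = √(2gh) = √(2·10.4·66.0) = 37.0513 m/s = 82.88 mph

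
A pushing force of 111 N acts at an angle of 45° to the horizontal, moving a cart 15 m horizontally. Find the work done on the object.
W = F·d·cosθ = (111)(15)cos(45°) = 1177 J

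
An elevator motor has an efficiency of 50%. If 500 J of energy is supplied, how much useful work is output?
W_out = η·W_in = 0.5·500 = 250.0 J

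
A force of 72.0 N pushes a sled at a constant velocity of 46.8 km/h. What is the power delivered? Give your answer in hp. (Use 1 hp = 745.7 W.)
Convert to SI: F = 72.0 N, v = 13.0 m/s
P = Fv = (72.0)(13.0) = 936.0 W = 1.255 hp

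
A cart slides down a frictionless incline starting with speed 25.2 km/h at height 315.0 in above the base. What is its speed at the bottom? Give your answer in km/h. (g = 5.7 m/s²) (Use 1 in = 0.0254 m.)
Convert to SI: v₀ = 7.0 m/s, h = 8.001 m
½mv₀² + mgh = ½mv² ⇒ v = √(v₀² + 2gh) = √(7.0² + 2·5.7·8.001) = 11.8411 m/s = 42.63 km/h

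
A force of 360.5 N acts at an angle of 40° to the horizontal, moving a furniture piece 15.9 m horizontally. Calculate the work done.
W = F·d·cosθ = (360.5)(15.9)cos(40°) = 4391 J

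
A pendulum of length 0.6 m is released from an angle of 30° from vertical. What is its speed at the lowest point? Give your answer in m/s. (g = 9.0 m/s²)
h = L(1 − cosθ) = 0.6(1 − cos30°) = 0.0803848 m
v = √(2gh) = √(2·9.0·0.0803848) = 1.203 m/s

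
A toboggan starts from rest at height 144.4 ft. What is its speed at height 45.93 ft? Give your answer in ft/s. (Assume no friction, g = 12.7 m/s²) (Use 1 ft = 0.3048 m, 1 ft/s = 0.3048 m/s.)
Convert to SI: h₁−h₂ = 30.0137 m
mgh₁ = mgh₂ + ½mv² ⇒ v = √(2g(h₁−h₂)) = √(2·12.7·30.0137) = 27.6106 m/s = 90.59 ft/s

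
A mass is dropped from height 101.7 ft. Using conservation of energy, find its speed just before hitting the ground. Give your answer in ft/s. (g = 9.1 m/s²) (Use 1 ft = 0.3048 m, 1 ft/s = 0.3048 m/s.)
Convert to SI: h = 30.9982 m
mgh = ½mv² ⇒ v = √(2gh) = √(2·9.1·30.9982) = 23.7522 m/s = 77.93 ft/s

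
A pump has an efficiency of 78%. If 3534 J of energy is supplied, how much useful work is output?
W_out = η·W_in = 0.78·3534 = 2756.52 J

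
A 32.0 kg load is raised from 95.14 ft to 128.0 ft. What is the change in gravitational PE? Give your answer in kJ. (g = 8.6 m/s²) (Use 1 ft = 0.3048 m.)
Convert to SI: m = 32.0 kg, Δh = 10.0157 m
ΔPE = mgΔh = (32.0)(8.6)(10.0157) = 2756.33 J = 2.756 kJ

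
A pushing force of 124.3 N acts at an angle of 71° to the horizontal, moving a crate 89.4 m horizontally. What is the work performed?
W = F·d·cosθ = (124.3)(89.4)cos(71°) = 3618 J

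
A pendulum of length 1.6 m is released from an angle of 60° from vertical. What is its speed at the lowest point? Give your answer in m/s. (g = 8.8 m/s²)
h = L(1 − cosθ) = 1.6(1 − cos60°) = 0.8 m
v = √(2gh) = √(2·8.8·0.8) = 3.752 m/s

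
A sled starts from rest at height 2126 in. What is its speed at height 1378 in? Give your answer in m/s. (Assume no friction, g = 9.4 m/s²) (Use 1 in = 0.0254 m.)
Convert to SI: h₁−h₂ = 18.9992 m
mgh₁ = mgh₂ + ½mv² ⇒ v = √(2g(h₁−h₂)) = √(2·9.4·18.9992) = 18.9 m/s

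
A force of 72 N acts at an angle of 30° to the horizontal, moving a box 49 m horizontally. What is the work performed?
W = F·d·cosθ = (72)(49)cos(30°) = 3055 J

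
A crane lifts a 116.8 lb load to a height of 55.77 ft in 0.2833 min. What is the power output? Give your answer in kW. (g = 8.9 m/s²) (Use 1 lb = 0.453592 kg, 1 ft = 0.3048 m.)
Convert to SI: m = 52.9795 kg, h = 16.9987 m, t = 16.998 s
P = mgh/t = (52.9795)(8.9)(16.9987)/16.998 = 471.537 W = 0.4715 kW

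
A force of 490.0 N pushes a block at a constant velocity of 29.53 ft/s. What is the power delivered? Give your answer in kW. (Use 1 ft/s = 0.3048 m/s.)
Convert to SI: F = 490.0 N, v = 9.00074 m/s
P = Fv = (490.0)(9.00074) = 4410.36 W = 4.41 kW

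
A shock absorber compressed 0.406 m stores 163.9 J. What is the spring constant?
k = 2·PE/x² = 2·163.9/(0.406)² = 1989 N/m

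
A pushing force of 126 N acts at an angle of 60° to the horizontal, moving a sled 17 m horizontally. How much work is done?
W = F·d·cosθ = (126)(17)cos(60°) = 1071 J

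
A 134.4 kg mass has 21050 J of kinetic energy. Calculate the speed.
v = √(2·KE/m) = √(2·21050/134.4) = 17.7 m/s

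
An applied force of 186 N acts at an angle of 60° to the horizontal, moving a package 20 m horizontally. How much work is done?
W = F·d·cosθ = (186)(20)cos(60°) = 1860 J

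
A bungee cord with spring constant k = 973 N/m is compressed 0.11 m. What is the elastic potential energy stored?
PE = ½kx² = ½(973)(0.11)² = 5.887 J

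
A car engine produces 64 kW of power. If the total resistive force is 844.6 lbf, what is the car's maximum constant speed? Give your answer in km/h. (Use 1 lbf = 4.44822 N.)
Convert to SI: F = 3756.97 N
P = Fv ⇒ v = P/F = 64000 W/3756.97 N = 17.035 m/s = 61.33 km/h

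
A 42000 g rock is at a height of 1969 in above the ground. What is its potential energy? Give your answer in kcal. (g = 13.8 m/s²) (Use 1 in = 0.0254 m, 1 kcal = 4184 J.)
Convert to SI: m = 42.0 kg, h = 50.0126 m
PE = mgh = (42.0)(13.8)(50.0126) = 28987.3 J = 6.928 kcal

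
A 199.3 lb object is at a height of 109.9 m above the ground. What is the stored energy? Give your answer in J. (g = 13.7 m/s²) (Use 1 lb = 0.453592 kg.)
Convert to SI: m = 90.4009 kg, h = 109.9 m
PE = mgh = (90.4009)(13.7)(109.9) = 136100 J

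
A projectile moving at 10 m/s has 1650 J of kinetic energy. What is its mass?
m = 2·KE/v² = 2·1650/(10)² = 33.0 kg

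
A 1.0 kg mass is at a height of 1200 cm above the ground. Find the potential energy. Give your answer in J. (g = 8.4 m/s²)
Convert to SI: m = 1.0 kg, h = 12.0 m
PE = mgh = (1.0)(8.4)(12.0) = 100.8 J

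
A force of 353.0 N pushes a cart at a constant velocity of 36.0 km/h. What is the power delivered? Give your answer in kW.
Convert to SI: F = 353.0 N, v = 10.0 m/s
P = Fv = (353.0)(10.0) = 3530.0 W = 3.53 kW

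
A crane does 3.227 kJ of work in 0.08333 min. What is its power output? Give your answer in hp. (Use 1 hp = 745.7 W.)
Convert to SI: W = 3227.0 J, t = 4.9998 s
P = W/t = 3227.0/4.9998 = 645.426 W = 0.8655 hp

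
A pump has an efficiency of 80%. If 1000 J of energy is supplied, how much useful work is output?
W_out = η·W_in = 0.8·1000 = 800.0 J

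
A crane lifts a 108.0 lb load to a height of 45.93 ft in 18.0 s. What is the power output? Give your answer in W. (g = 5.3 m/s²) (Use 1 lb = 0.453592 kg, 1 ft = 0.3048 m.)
Convert to SI: m = 48.9879 kg, h = 13.9995 m, t = 18.0 s
P = mgh/t = (48.9879)(5.3)(13.9995)/18.0 = 201.9 W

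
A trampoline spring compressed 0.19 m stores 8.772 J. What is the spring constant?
k = 2·PE/x² = 2·8.772/(0.19)² = 486.0 N/m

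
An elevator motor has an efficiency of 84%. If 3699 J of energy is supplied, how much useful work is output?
W_out = η·W_in = 0.84·3699 = 3107.16 J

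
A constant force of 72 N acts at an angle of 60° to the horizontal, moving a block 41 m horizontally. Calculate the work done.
W = F·d·cosθ = (72)(41)cos(60°) = 1476 J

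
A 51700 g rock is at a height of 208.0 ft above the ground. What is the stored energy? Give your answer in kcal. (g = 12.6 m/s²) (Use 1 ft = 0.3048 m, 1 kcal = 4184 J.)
Convert to SI: m = 51.7 kg, h = 63.3984 m
PE = mgh = (51.7)(12.6)(63.3984) = 41299.0 J = 9.871 kcal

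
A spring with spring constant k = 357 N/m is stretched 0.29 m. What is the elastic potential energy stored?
PE = ½kx² = ½(357)(0.29)² = 15.01 J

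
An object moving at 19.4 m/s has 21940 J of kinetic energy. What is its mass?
m = 2·KE/v² = 2·21940/(19.4)² = 116.6 kg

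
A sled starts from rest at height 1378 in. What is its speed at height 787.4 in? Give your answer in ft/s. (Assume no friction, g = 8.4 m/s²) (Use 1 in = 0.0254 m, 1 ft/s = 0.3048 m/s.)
Convert to SI: h₁−h₂ = 15.0012 m
mgh₁ = mgh₂ + ½mv² ⇒ v = √(2g(h₁−h₂)) = √(2·8.4·15.0012) = 15.8752 m/s = 52.08 ft/s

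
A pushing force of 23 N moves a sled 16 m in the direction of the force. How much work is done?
W = F·d = (23)(16) = 368.0 J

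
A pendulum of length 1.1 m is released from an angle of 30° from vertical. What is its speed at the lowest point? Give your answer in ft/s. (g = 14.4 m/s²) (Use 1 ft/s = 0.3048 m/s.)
h = L(1 − cosθ) = 1.1(1 − cos30°) = 0.147372 m
v = √(2gh) = √(2·14.4·0.147372) = 2.06017 m/s = 6.759 ft/s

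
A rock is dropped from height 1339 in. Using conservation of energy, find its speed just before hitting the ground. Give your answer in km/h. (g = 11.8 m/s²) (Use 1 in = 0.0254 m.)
Convert to SI: h = 34.0106 m
mgh = ½mv² ⇒ v = √(2gh) = √(2·11.8·34.0106) = 28.3311 m/s = 102.0 km/h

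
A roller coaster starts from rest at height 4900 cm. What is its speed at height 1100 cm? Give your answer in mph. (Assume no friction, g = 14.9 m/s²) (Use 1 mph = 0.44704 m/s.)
Convert to SI: h₁−h₂ = 38.0 m
mgh₁ = mgh₂ + ½mv² ⇒ v = √(2g(h₁−h₂)) = √(2·14.9·38.0) = 33.6512 m/s = 75.28 mph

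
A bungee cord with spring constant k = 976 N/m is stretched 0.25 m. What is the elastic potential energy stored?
PE = ½kx² = ½(976)(0.25)² = 30.5 J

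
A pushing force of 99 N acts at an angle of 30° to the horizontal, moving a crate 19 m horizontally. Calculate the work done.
W = F·d·cosθ = (99)(19)cos(30°) = 1629 J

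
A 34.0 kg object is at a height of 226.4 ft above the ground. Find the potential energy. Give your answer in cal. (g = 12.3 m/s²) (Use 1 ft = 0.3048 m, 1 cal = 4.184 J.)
Convert to SI: m = 34.0 kg, h = 69.0067 m
PE = mgh = (34.0)(12.3)(69.0067) = 28858.6 J = 6897 cal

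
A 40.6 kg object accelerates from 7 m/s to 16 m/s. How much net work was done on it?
W = ΔKE = ½m(v₂² − v₁²) = ½(40.6)(16² − 7²) = 4202.1 J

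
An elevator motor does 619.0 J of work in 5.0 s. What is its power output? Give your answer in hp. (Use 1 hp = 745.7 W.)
P = W/t = 619.0/5.0 = 123.8 W = 0.166 hp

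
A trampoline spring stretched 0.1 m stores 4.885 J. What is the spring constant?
k = 2·PE/x² = 2·4.885/(0.1)² = 977.0 N/m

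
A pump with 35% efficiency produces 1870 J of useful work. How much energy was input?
W_in = W_out/η = 1870/0.35 = 5343 J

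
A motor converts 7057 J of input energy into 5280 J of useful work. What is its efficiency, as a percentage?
η = W_out/W_in = 5280/7057 = 74.82%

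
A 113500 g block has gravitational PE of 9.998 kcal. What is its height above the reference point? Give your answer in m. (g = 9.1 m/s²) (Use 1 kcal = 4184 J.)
Convert to SI: m = 113.5 kg, PE = 41831.6 J
h = PE/(mg) = 41831.6/(113.5·9.1) = 40.5 m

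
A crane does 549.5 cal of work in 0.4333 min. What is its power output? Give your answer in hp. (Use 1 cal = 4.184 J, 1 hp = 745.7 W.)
Convert to SI: W = 2299.11 J, t = 25.998 s
P = W/t = 2299.11/25.998 = 88.434 W = 0.1186 hp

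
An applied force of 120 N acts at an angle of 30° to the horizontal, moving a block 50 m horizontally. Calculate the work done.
W = F·d·cosθ = (120)(50)cos(30°) = 5196 J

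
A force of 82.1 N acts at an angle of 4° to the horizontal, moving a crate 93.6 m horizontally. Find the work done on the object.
W = F·d·cosθ = (82.1)(93.6)cos(4°) = 7666 J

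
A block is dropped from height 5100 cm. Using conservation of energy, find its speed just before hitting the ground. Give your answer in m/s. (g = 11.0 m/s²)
Convert to SI: h = 51.0 m
mgh = ½mv² ⇒ v = √(2gh) = √(2·11.0·51.0) = 33.5 m/s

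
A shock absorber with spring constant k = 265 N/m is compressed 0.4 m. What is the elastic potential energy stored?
PE = ½kx² = ½(265)(0.4)² = 21.2 J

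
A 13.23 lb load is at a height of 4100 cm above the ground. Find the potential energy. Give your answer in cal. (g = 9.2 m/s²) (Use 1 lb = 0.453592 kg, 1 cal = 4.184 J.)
Convert to SI: m = 6.00102 kg, h = 41.0 m
PE = mgh = (6.00102)(9.2)(41.0) = 2263.59 J = 541.0 cal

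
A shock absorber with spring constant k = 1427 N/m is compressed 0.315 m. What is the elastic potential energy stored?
PE = ½kx² = ½(1427)(0.315)² = 70.8 J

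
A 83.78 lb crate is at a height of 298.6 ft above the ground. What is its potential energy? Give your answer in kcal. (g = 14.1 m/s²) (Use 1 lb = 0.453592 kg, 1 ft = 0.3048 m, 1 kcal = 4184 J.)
Convert to SI: m = 38.0019 kg, h = 91.0133 m
PE = mgh = (38.0019)(14.1)(91.0133) = 48767.4 J = 11.66 kcal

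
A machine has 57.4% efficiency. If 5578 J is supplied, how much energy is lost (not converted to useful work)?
W_lost = W_in(1 − η) = 5578·(1 − 0.574) = 2376 J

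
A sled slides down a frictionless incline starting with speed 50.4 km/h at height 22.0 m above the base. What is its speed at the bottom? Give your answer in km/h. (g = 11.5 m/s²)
Convert to SI: v₀ = 14.0 m/s, h = 22.0 m
½mv₀² + mgh = ½mv² ⇒ v = √(v₀² + 2gh) = √(14.0² + 2·11.5·22.0) = 26.4953 m/s = 95.38 km/h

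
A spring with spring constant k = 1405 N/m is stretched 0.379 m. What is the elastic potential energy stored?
PE = ½kx² = ½(1405)(0.379)² = 100.9 J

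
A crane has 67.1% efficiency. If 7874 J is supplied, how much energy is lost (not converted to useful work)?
W_lost = W_in(1 − η) = 7874·(1 − 0.671) = 2591 J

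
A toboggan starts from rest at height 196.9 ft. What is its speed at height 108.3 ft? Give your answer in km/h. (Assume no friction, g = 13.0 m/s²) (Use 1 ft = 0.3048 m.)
Convert to SI: h₁−h₂ = 27.0053 m
mgh₁ = mgh₂ + ½mv² ⇒ v = √(2g(h₁−h₂)) = √(2·13.0·27.0053) = 26.4979 m/s = 95.39 km/h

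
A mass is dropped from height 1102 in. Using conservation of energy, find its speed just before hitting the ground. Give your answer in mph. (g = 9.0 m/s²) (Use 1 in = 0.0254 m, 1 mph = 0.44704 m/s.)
Convert to SI: h = 27.9908 m
mgh = ½mv² ⇒ v = √(2gh) = √(2·9.0·27.9908) = 22.4463 m/s = 50.21 mph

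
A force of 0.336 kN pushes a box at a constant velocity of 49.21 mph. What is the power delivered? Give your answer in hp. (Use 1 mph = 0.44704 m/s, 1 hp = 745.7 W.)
Convert to SI: F = 336.0 N, v = 21.9988 m/s
P = Fv = (336.0)(21.9988) = 7391.61 W = 9.912 hp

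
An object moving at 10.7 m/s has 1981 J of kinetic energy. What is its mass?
m = 2·KE/v² = 2·1981/(10.7)² = 34.61 kg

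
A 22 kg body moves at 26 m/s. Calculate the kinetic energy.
KE = ½mv² = ½(22)(26)² = 7436.0 J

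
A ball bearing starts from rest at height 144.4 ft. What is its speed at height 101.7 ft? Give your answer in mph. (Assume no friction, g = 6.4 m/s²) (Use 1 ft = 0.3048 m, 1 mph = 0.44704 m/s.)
Convert to SI: h₁−h₂ = 13.015 m
mgh₁ = mgh₂ + ½mv² ⇒ v = √(2g(h₁−h₂)) = √(2·6.4·13.015) = 12.907 m/s = 28.87 mph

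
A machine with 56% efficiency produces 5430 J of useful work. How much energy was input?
W_in = W_out/η = 5430/0.56 = 9696 J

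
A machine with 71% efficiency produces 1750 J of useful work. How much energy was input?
W_in = W_out/η = 1750/0.71 = 2465 J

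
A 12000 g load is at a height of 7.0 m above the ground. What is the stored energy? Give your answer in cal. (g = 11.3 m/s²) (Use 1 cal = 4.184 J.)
Convert to SI: m = 12.0 kg, h = 7.0 m
PE = mgh = (12.0)(11.3)(7.0) = 949.2 J = 226.9 cal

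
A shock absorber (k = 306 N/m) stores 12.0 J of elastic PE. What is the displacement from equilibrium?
x = √(2·PE/k) = √(2·12.0/306) = 0.2801 m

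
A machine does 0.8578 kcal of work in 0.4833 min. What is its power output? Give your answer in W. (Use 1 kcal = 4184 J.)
Convert to SI: W = 3589.04 J, t = 28.998 s
P = W/t = 3589.04/28.998 = 123.8 W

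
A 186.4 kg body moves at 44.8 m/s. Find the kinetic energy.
KE = ½mv² = ½(186.4)(44.8)² = 187100 J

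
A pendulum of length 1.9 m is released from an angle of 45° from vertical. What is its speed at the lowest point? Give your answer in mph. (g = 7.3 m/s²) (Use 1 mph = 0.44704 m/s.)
h = L(1 − cosθ) = 1.9(1 − cos45°) = 0.556497 m
v = √(2gh) = √(2·7.3·0.556497) = 2.85041 m/s = 6.376 mph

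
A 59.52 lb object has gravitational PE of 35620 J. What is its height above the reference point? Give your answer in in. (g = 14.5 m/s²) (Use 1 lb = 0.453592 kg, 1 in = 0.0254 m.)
Convert to SI: m = 26.9978 kg, PE = 35620.0 J
h = PE/(mg) = 35620.0/(26.9978·14.5) = 90.9908 m = 3582 in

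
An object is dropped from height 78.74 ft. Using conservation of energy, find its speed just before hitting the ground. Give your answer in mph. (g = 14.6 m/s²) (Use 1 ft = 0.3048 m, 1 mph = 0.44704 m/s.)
Convert to SI: h = 24.0 m
mgh = ½mv² ⇒ v = √(2gh) = √(2·14.6·24.0) = 26.4726 m/s = 59.22 mph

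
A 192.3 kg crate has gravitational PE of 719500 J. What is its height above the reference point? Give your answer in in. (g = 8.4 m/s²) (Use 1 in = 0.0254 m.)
h = PE/(mg) = 719500/(192.3·8.4) = 445.423 m = 17540 in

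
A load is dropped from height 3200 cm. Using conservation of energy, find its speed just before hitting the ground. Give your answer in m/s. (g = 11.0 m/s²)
Convert to SI: h = 32.0 m
mgh = ½mv² ⇒ v = √(2gh) = √(2·11.0·32.0) = 26.53 m/s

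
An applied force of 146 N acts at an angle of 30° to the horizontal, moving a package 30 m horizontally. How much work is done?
W = F·d·cosθ = (146)(30)cos(30°) = 3793 J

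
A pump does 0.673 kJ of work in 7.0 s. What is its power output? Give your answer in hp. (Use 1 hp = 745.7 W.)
Convert to SI: W = 673.0 J, t = 7.0 s
P = W/t = 673.0/7.0 = 96.1429 W = 0.1289 hp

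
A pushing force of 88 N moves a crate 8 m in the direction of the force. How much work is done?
W = F·d = (88)(8) = 704.0 J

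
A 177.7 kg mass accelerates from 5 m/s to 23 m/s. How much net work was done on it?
W = ΔKE = ½m(v₂² − v₁²) = ½(177.7)(23² − 5²) = 44780.4 J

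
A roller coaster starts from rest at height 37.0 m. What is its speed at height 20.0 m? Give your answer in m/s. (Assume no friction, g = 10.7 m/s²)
mgh₁ = mgh₂ + ½mv² ⇒ v = √(2g(h₁−h₂)) = √(2·10.7·17.0) = 19.07 m/s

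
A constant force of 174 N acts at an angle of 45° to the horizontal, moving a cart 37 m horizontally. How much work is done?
W = F·d·cosθ = (174)(37)cos(45°) = 4552 J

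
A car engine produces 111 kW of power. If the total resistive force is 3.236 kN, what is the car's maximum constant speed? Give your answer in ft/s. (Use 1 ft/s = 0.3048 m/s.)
Convert to SI: F = 3236.0 N
P = Fv ⇒ v = P/F = 111000 W/3236.0 N = 34.3016 m/s = 112.5 ft/s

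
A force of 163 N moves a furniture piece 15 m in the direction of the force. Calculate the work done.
W = F·d = (163)(15) = 2445 J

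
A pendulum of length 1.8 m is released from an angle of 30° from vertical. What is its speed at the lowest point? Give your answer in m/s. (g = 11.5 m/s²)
h = L(1 − cosθ) = 1.8(1 − cos30°) = 0.241154 m
v = √(2gh) = √(2·11.5·0.241154) = 2.355 m/s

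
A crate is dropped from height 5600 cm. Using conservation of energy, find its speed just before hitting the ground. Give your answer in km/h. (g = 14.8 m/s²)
Convert to SI: h = 56.0 m
mgh = ½mv² ⇒ v = √(2gh) = √(2·14.8·56.0) = 40.7136 m/s = 146.6 km/h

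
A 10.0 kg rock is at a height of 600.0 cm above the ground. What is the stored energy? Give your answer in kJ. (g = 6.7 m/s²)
Convert to SI: m = 10.0 kg, h = 6.0 m
PE = mgh = (10.0)(6.7)(6.0) = 402.0 J = 0.402 kJ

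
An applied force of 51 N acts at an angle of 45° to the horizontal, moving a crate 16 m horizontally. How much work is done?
W = F·d·cosθ = (51)(16)cos(45°) = 577.0 J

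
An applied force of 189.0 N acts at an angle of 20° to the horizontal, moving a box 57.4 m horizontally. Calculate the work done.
W = F·d·cosθ = (189.0)(57.4)cos(20°) = 10190 J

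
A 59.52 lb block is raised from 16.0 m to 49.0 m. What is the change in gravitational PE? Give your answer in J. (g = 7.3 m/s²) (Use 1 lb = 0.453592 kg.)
Convert to SI: m = 26.9978 kg, Δh = 33.0 m
ΔPE = mgΔh = (26.9978)(7.3)(33.0) = 6504 J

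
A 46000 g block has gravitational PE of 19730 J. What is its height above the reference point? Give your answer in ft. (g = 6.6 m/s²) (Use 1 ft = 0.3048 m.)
Convert to SI: m = 46.0 kg, PE = 19730.0 J
h = PE/(mg) = 19730.0/(46.0·6.6) = 64.9868 m = 213.2 ft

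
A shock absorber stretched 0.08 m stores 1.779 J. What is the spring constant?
k = 2·PE/x² = 2·1.779/(0.08)² = 555.9 N/m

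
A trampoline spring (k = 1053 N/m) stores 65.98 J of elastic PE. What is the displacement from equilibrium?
x = √(2·PE/k) = √(2·65.98/1053) = 0.354 m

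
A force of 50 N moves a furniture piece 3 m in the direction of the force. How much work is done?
W = F·d = (50)(3) = 150.0 J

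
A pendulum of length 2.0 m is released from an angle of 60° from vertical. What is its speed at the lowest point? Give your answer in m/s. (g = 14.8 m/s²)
h = L(1 − cosθ) = 2.0(1 − cos60°) = 1.0 m
v = √(2gh) = √(2·14.8·1.0) = 5.441 m/s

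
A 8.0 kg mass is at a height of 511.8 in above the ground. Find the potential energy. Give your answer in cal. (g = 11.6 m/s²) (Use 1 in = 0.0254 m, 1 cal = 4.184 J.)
Convert to SI: m = 8.0 kg, h = 12.9997 m
PE = mgh = (8.0)(11.6)(12.9997) = 1206.37 J = 288.3 cal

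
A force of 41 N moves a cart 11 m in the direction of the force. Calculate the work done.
W = F·d = (41)(11) = 451.0 J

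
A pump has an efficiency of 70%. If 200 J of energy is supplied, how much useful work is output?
W_out = η·W_in = 0.7·200 = 140.0 J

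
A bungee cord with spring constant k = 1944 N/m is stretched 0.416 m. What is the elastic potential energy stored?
PE = ½kx² = ½(1944)(0.416)² = 168.2 J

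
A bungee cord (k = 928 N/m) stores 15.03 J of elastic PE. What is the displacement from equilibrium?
x = √(2·PE/k) = √(2·15.03/928) = 0.18 m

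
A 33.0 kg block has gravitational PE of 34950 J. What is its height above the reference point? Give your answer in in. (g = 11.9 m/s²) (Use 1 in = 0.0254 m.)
h = PE/(mg) = 34950.0/(33.0·11.9) = 88.9992 m = 3504 in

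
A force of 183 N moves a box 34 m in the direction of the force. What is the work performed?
W = F·d = (183)(34) = 6222 J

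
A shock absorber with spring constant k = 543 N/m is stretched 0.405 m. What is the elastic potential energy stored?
PE = ½kx² = ½(543)(0.405)² = 44.53 J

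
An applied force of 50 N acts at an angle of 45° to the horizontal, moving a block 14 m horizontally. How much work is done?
W = F·d·cosθ = (50)(14)cos(45°) = 495.0 J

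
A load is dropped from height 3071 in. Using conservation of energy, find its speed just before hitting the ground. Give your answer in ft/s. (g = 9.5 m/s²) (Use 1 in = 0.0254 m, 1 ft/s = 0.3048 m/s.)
Convert to SI: h = 78.0034 m
mgh = ½mv² ⇒ v = √(2gh) = √(2·9.5·78.0034) = 38.4976 m/s = 126.3 ft/s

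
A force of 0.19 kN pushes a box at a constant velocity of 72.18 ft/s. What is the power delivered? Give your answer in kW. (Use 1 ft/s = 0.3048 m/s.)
Convert to SI: F = 190.0 N, v = 22.0005 m/s
P = Fv = (190.0)(22.0005) = 4180.09 W = 4.18 kW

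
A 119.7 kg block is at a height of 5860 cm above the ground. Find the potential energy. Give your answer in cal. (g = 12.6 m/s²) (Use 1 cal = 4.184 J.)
Convert to SI: m = 119.7 kg, h = 58.6 m
PE = mgh = (119.7)(12.6)(58.6) = 88381.7 J = 21120 cal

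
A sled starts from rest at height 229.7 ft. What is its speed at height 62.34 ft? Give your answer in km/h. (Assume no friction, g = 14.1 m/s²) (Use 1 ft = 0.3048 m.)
Convert to SI: h₁−h₂ = 51.0113 m
mgh₁ = mgh₂ + ½mv² ⇒ v = √(2g(h₁−h₂)) = √(2·14.1·51.0113) = 37.9278 m/s = 136.5 km/h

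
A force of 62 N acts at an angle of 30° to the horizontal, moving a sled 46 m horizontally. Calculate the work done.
W = F·d·cosθ = (62)(46)cos(30°) = 2470 J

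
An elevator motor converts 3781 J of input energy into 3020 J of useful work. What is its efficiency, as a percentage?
η = W_out/W_in = 3020/3781 = 79.87%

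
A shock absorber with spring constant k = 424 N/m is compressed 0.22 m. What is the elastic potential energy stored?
PE = ½kx² = ½(424)(0.22)² = 10.26 J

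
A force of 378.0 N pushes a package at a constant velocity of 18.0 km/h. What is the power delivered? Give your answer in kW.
Convert to SI: F = 378.0 N, v = 5.0 m/s
P = Fv = (378.0)(5.0) = 1890.0 W = 1.89 kW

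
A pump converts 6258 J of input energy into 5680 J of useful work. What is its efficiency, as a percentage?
η = W_out/W_in = 5680/6258 = 90.76%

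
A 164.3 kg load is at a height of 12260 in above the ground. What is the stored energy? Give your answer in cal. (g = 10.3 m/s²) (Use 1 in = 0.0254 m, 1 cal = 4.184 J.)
Convert to SI: m = 164.3 kg, h = 311.404 m
PE = mgh = (164.3)(10.3)(311.404) = 526986 J = 126000 cal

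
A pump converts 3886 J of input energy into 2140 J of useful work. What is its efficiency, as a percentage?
η = W_out/W_in = 2140/3886 = 55.07%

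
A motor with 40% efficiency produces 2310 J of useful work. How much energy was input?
W_in = W_out/η = 2310/0.4 = 5775 J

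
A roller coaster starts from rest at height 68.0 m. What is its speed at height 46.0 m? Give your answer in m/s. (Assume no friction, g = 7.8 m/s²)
mgh₁ = mgh₂ + ½mv² ⇒ v = √(2g(h₁−h₂)) = √(2·7.8·22.0) = 18.53 m/s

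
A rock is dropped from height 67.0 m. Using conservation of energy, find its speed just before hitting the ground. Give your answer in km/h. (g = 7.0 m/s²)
mgh = ½mv² ⇒ v = √(2gh) = √(2·7.0·67.0) = 30.6268 m/s = 110.3 km/h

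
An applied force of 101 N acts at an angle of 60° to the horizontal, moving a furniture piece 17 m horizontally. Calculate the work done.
W = F·d·cosθ = (101)(17)cos(60°) = 858.5 J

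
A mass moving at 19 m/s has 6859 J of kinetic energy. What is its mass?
m = 2·KE/v² = 2·6859/(19)² = 38.0 kg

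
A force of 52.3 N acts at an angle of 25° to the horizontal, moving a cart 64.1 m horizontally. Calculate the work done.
W = F·d·cosθ = (52.3)(64.1)cos(25°) = 3038 J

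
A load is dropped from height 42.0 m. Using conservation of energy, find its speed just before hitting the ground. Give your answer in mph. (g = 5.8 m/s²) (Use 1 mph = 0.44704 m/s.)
mgh = ½mv² ⇒ v = √(2gh) = √(2·5.8·42.0) = 22.0726 m/s = 49.38 mph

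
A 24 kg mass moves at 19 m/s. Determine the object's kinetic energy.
KE = ½mv² = ½(24)(19)² = 4332.0 J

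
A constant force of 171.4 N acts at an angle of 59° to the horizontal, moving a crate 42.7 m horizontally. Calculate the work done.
W = F·d·cosθ = (171.4)(42.7)cos(59°) = 3769 J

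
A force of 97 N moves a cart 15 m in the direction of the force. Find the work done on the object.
W = F·d = (97)(15) = 1455 J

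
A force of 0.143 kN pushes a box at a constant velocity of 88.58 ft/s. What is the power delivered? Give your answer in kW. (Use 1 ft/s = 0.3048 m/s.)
Convert to SI: F = 143.0 N, v = 26.9992 m/s
P = Fv = (143.0)(26.9992) = 3860.88 W = 3.861 kW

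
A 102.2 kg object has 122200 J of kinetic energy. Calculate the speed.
v = √(2·KE/m) = √(2·122200/102.2) = 48.9 m/s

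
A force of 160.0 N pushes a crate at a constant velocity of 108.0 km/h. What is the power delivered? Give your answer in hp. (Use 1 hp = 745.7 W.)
Convert to SI: F = 160.0 N, v = 30.0 m/s
P = Fv = (160.0)(30.0) = 4800.0 W = 6.437 hp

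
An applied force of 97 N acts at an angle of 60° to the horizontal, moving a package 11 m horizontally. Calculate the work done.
W = F·d·cosθ = (97)(11)cos(60°) = 533.5 J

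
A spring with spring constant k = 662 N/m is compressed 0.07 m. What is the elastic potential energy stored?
PE = ½kx² = ½(662)(0.07)² = 1.622 J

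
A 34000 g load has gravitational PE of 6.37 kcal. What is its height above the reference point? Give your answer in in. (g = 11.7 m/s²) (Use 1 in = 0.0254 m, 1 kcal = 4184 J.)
Convert to SI: m = 34.0 kg, PE = 26652.1 J
h = PE/(mg) = 26652.1/(34.0·11.7) = 66.9987 m = 2638 in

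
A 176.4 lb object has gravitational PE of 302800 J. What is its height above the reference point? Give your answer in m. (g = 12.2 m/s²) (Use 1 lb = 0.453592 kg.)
Convert to SI: m = 80.0136 kg, PE = 302800 J
h = PE/(mg) = 302800/(80.0136·12.2) = 310.2 m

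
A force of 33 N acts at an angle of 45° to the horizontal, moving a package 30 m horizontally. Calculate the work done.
W = F·d·cosθ = (33)(30)cos(45°) = 700.0 J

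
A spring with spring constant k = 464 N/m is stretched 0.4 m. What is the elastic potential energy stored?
PE = ½kx² = ½(464)(0.4)² = 37.12 J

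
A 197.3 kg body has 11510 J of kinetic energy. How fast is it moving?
v = √(2·KE/m) = √(2·11510/197.3) = 10.8 m/s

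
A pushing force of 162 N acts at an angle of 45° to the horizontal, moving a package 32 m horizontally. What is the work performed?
W = F·d·cosθ = (162)(32)cos(45°) = 3666 J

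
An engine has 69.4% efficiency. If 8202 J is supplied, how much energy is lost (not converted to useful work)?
W_lost = W_in(1 − η) = 8202·(1 − 0.694) = 2510 J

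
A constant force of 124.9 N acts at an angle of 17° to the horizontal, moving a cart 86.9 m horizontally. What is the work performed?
W = F·d·cosθ = (124.9)(86.9)cos(17°) = 10380 J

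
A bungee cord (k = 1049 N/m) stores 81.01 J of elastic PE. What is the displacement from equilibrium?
x = √(2·PE/k) = √(2·81.01/1049) = 0.393 m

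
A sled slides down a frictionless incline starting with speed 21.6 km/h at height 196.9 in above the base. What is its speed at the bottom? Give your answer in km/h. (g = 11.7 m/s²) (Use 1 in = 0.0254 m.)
Convert to SI: v₀ = 6.0 m/s, h = 5.00126 m
½mv₀² + mgh = ½mv² ⇒ v = √(v₀² + 2gh) = √(6.0² + 2·11.7·5.00126) = 12.3705 m/s = 44.53 km/h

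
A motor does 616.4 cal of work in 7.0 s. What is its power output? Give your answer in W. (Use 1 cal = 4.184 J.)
Convert to SI: W = 2579.02 J, t = 7.0 s
P = W/t = 2579.02/7.0 = 368.4 W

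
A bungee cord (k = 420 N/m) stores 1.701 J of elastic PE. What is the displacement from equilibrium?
x = √(2·PE/k) = √(2·1.701/420) = 0.09 m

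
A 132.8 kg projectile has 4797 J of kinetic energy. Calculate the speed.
v = √(2·KE/m) = √(2·4797/132.8) = 8.5 m/s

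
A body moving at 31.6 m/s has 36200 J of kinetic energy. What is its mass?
m = 2·KE/v² = 2·36200/(31.6)² = 72.5 kg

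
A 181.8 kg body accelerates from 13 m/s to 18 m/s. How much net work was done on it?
W = ΔKE = ½m(v₂² − v₁²) = ½(181.8)(18² − 13²) = 14089.5 J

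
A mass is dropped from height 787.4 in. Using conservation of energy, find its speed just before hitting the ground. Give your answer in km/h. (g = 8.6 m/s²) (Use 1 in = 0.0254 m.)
Convert to SI: h = 20.0 m
mgh = ½mv² ⇒ v = √(2gh) = √(2·8.6·20.0) = 18.5472 m/s = 66.77 km/h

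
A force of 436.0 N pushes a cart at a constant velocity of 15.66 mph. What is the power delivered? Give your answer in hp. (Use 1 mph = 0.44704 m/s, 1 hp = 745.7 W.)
Convert to SI: F = 436.0 N, v = 7.00065 m/s
P = Fv = (436.0)(7.00065) = 3052.28 W = 4.093 hp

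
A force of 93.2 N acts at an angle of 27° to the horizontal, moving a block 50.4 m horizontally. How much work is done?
W = F·d·cosθ = (93.2)(50.4)cos(27°) = 4185 J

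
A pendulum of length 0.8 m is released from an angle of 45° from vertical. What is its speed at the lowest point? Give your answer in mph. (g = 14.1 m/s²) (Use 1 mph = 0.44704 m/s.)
h = L(1 − cosθ) = 0.8(1 − cos45°) = 0.234315 m
v = √(2gh) = √(2·14.1·0.234315) = 2.57054 m/s = 5.75 mph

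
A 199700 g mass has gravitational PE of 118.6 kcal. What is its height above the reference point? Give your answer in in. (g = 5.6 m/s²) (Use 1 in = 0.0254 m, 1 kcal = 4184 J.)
Convert to SI: m = 199.7 kg, PE = 496222 J
h = PE/(mg) = 496222/(199.7·5.6) = 443.721 m = 17470 in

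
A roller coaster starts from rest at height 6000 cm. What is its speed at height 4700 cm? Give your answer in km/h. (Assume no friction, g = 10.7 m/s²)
Convert to SI: h₁−h₂ = 13.0 m
mgh₁ = mgh₂ + ½mv² ⇒ v = √(2g(h₁−h₂)) = √(2·10.7·13.0) = 16.6793 m/s = 60.05 km/h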